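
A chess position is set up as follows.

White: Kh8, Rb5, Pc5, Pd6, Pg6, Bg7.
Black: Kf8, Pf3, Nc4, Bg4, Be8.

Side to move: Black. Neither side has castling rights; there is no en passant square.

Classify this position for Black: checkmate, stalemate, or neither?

Black to move; black king on f8.
In check: yes, from the white bishop on g7.
King squares — e7: attacked by Pd6; f7: attacked by Pg6; g7: attacked by Kh8; e8: own bishop; g8: attacked by Kh8.
Legal moves for Black: none.
In check with no legal moves → checkmate.

checkmate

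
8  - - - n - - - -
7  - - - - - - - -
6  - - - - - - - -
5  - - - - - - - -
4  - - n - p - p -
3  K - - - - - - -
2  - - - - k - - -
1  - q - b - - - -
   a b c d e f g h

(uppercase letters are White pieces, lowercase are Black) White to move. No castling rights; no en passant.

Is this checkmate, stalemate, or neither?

checkmate

White to move; white king on a3.
In check: yes, from the black knight on c4.
King squares — a2: attacked by Qb1; b2: attacked by Qb1; b3: attacked by Qb1; a4: attacked by Bd1; b4: attacked by Qb1.
Legal moves for White: none.
In check with no legal moves → checkmate.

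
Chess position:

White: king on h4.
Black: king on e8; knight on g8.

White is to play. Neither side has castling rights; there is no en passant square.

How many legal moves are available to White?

White to move; king on h4.
In check: no.
Legal moves: Kh5, Kg5, Kg4, Kh3, Kg3.
Count: 5.

5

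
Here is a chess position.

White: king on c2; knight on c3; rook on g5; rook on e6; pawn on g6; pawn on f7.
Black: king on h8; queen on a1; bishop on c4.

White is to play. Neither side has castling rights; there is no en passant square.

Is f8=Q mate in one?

yes

After f8=Q: black king on h8; in check: yes, from the white queen on f8.
King squares — g7: attacked by Qf8; h7: attacked by Pg6; g8: attacked by Qf8.
Black has no legal moves → checkmate.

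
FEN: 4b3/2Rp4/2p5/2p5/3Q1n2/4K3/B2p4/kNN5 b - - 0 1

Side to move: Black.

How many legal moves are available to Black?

1

Black to move; king on a1.
In check: yes, from the white queen on d4.
Legal moves: cxd4+.
Count: 1.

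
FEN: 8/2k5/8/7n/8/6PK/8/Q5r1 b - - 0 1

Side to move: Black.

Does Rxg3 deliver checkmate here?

no

After Rxg3: white king on h3; in check: yes, from the black rook on g3.
White has 2 legal replies: Kh4, Kh2.
In check but a legal move exists → not checkmate.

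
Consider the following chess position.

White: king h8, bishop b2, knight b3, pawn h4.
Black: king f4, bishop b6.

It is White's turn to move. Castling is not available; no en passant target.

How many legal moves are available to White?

White to move; king on h8.
In check: no.
Legal moves: Kg8, Kh7, Kg7, Nc5, Na5, Nd4, Nd2, Nc1, Na1, Bg7, Bf6, Be5+, Bd4, Bc3, Ba3, Bc1+, Ba1, h5.
Count: 18.

18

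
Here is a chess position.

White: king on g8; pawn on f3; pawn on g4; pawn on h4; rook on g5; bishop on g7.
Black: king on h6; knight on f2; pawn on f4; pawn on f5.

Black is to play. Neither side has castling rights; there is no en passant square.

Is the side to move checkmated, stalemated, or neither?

checkmate

Black to move; black king on h6.
In check: yes, from the white bishop on g7.
King squares — g5: attacked by Ph4; h5: attacked by Pg4; g6: attacked by Rg5; g7: attacked by Rg5; h7: attacked by Kg8.
Legal moves for Black: none.
In check with no legal moves → checkmate.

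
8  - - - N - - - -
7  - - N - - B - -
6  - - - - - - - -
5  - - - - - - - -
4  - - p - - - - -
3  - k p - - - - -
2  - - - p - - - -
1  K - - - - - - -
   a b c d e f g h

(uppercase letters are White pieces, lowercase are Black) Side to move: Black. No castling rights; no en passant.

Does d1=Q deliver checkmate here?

After d1=Q: white king on a1; in check: yes, from the black queen on d1.
King squares — b1: attacked by Qd1; a2: attacked by Kb3; b2: attacked by Kb3.
White has no legal moves → checkmate.

yes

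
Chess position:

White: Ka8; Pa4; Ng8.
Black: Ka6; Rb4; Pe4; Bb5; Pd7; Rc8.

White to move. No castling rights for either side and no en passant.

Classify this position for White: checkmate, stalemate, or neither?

White to move; white king on a8.
In check: yes, from the black rook on c8.
King squares — a7: attacked by Ka6; b7: attacked by Ka6; b8: attacked by Rc8.
Legal moves for White: none.
In check with no legal moves → checkmate.

checkmate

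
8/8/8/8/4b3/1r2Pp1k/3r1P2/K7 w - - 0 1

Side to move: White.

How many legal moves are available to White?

White to move; king on a1.
In check: no.
Legal moves: none.
Count: 0.

0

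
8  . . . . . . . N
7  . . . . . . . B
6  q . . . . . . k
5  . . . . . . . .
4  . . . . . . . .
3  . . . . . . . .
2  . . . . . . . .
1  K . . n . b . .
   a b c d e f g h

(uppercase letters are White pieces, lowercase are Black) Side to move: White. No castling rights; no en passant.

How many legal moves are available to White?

White to move; king on a1.
In check: yes, from the black queen on a6.
Legal moves: Kb1.
Count: 1.

1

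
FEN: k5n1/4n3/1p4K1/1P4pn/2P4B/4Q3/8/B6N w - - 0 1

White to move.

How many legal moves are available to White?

White to move; king on g6.
In check: yes, from the black knight on e7.
Legal moves: Kh7, Kf7, Kxh5, Kxg5, Qxe7.
Count: 5.

5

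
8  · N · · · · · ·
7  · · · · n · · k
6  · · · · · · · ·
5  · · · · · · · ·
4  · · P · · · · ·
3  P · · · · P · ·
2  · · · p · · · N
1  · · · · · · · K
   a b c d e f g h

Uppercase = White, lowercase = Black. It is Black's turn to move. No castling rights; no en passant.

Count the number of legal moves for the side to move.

15

Black to move; king on h7.
In check: no.
Legal moves: Kh8, Kg8, Kg7, Kh6, Kg6, Ng8, Nc8, Ng6, Nc6, Nf5, Nd5, d1=Q+, d1=R+, d1=B, d1=N.
Count: 15.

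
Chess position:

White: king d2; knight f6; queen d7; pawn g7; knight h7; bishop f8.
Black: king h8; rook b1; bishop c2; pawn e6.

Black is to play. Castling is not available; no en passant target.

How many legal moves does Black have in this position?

0

Black to move; king on h8.
In check: yes, from the white pawn on g7.
Legal moves: none.
Count: 0.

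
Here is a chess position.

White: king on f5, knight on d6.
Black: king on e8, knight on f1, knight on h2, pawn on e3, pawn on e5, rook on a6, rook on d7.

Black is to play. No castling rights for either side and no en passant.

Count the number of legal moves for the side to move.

5

Black to move; king on e8.
In check: yes, from the white knight on d6.
Legal moves: Kf8, Kd8, Ke7, Rdxd6, Raxd6.
Count: 5.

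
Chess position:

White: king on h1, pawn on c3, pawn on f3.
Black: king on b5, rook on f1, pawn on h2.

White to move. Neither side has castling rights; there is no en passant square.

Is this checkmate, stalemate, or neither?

neither

White to move; white king on h1.
In check: yes, from the black rook on f1.
King squares — g1: attacked by Rf1; g2: available; h2: available.
Legal moves for White: Kxh2, Kg2.
White is in check but has 2 legal moves → neither.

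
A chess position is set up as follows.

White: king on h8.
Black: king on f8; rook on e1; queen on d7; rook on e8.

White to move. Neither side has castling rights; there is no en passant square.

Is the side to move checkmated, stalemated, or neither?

White to move; white king on h8.
In check: no.
King squares — g7: attacked by Qd7; h7: attacked by Qd7; g8: attacked by Kf8.
Legal moves for White: none.
Not in check and no legal moves → stalemate.

stalemate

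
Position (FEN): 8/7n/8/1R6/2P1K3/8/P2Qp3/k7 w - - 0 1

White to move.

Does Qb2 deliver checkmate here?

After Qb2: black king on a1; in check: yes, from the white queen on b2.
King squares — b1: attacked by Qb2; a2: attacked by Qb2; b2: attacked by Rb5.
Black has no legal moves → checkmate.

yes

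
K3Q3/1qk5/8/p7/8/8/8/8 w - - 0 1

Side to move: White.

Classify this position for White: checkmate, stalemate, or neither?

White to move; white king on a8.
In check: yes, from the black queen on b7.
King squares — a7: attacked by Qb7; b7: attacked by Kc7; b8: attacked by Qb7.
Legal moves for White: none.
In check with no legal moves → checkmate.

checkmate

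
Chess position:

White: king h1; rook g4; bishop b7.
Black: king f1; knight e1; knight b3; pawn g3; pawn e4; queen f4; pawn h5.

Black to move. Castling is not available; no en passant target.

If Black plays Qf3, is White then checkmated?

yes

After Qf3: white king on h1; in check: yes, from the black queen on f3.
King squares — g1: attacked by Kf1; g2: attacked by Ne1; h2: attacked by Pg3.
White has no legal moves → checkmate.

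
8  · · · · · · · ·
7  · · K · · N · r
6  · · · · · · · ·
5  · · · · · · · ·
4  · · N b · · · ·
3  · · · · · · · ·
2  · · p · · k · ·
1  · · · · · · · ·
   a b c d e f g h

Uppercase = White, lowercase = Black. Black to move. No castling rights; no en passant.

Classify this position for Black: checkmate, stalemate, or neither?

neither

Black to move; black king on f2.
In check: no.
Legal moves for Black include: Rh8, Rg7, Rxf7+, Rh6, Rh5, Rh4, Rh3, Rh2, Rh1, Bh8, Bg7, Ba7, Bf6, Bb6+, Be5+, Bc5, Be3, Bc3, ... (list truncated; more exist).
Black has legal moves and is not in check → neither.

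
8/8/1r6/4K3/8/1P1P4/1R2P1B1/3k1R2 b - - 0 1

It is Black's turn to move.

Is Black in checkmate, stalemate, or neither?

checkmate

Black to move; black king on d1.
In check: yes, from the white rook on f1.
King squares — c1: attacked by Rf1; e1: attacked by Rf1; c2: attacked by Rb2; d2: attacked by Rb2; e2: attacked by Rb2.
Legal moves for Black: none.
In check with no legal moves → checkmate.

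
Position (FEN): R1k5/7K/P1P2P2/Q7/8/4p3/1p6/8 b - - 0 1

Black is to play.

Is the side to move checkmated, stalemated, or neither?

checkmate

Black to move; black king on c8.
In check: yes, from the white rook on a8.
King squares — b7: attacked by Pa6; c7: attacked by Qa5; d7: attacked by Pc6; b8: attacked by Ra8; d8: attacked by Qa5.
Legal moves for Black: none.
In check with no legal moves → checkmate.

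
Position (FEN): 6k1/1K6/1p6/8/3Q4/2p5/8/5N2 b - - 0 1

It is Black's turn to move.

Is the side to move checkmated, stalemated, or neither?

neither

Black to move; black king on g8.
In check: no.
Legal moves for Black: Kf8, Kh7, Kf7, b5, c2.
Black has 5 legal moves and is not in check → neither.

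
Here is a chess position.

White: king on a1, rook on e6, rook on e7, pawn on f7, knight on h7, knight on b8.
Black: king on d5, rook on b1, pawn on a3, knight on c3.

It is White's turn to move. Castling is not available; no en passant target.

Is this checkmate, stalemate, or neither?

White to move; white king on a1.
In check: yes, from the black rook on b1.
King squares — b1: attacked by Nc3; a2: attacked by Nc3; b2: attacked by Rb1.
Legal moves for White: none.
In check with no legal moves → checkmate.

checkmate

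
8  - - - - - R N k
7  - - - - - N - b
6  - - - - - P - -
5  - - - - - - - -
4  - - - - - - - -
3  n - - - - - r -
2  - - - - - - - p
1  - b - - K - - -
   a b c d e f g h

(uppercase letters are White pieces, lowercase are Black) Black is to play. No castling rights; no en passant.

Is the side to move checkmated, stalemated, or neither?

Black to move; black king on h8.
In check: yes, from the white knight on f7.
King squares — g7: attacked by Pf6; h7: own bishop; g8: attacked by Rf8.
Legal moves for Black: none.
In check with no legal moves → checkmate.

checkmate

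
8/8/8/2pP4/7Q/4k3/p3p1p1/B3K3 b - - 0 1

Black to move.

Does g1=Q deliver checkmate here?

After g1=Q: white king on e1; in check: yes, from the black queen on g1.
King squares — d1: attacked by Qg1; f1: attacked by Qg1; d2: attacked by Ke3; e2: attacked by Ke3; f2: attacked by Qg1.
White has no legal moves → checkmate.

yes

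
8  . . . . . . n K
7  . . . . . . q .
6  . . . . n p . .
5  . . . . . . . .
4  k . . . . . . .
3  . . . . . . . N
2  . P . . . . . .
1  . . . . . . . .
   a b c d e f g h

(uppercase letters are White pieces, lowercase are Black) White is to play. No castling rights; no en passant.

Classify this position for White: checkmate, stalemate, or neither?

White to move; white king on h8.
In check: yes, from the black queen on g7.
King squares — g7: attacked by Ne6; h7: attacked by Qg7; g8: attacked by Qg7.
Legal moves for White: none.
In check with no legal moves → checkmate.

checkmate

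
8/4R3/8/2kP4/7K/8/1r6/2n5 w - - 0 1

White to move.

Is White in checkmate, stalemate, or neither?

neither

White to move; white king on h4.
In check: no.
Legal moves for White include: Re8, Rh7, Rg7, Rf7, Rd7, Rc7+, Rb7, Ra7, Re6, Re5, Re4, Re3, Re2, Re1, Kh5, Kg5, Kg4, Kh3, ... (list truncated; more exist).
White has legal moves and is not in check → neither.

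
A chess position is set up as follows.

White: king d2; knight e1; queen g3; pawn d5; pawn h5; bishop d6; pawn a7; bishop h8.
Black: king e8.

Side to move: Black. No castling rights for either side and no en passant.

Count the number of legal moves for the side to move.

Black to move; king on e8.
In check: no.
Legal moves: Kd8, Kf7, Kd7.
Count: 3.

3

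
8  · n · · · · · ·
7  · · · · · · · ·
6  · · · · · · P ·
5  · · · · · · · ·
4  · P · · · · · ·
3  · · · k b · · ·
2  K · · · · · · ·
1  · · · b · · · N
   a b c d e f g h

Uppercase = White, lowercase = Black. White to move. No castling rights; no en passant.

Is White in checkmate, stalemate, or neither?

neither

White to move; white king on a2.
In check: no.
Legal moves for White: Ka3, Kb2, Kb1, Ka1, Ng3, Nf2+, g7, b5.
White has 8 legal moves and is not in check → neither.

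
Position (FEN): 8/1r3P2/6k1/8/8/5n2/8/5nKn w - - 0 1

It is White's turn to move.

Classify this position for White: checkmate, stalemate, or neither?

White to move; white king on g1.
In check: yes, from the black knight on f3.
King squares — f1: available; h1: available; f2: attacked by Nh1; g2: available; h2: attacked by Nf1.
Legal moves for White: Kg2, Kxh1, Kxf1.
White is in check but has 3 legal moves → neither.

neither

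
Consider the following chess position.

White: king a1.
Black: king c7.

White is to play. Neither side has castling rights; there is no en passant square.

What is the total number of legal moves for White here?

3

White to move; king on a1.
In check: no.
Legal moves: Kb2, Ka2, Kb1.
Count: 3.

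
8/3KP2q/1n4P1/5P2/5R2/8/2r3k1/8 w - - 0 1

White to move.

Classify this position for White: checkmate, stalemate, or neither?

White to move; white king on d7.
In check: yes, from the black knight on b6.
King squares — c6: attacked by Rc2; d6: available; e6: available; c7: attacked by Rc2; e7: own pawn; c8: attacked by Rc2; d8: available; e8: available.
Legal moves for White: Ke8, Kd8, Ke6, Kd6.
White is in check but has 4 legal moves → neither.

neither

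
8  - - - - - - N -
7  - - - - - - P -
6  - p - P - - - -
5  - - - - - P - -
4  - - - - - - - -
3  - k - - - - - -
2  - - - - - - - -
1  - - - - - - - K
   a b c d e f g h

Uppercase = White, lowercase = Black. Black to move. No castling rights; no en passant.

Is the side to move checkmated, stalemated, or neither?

Black to move; black king on b3.
In check: no.
Legal moves for Black: Kc4, Kb4, Ka4, Kc3, Ka3, Kc2, Kb2, Ka2, b5.
Black has 9 legal moves and is not in check → neither.

neither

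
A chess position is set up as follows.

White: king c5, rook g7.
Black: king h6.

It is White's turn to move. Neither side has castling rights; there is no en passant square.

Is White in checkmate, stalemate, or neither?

White to move; white king on c5.
In check: no.
Legal moves for White include: Rg8, Rh7+, Rf7, Re7, Rd7, Rc7, Rb7, Ra7, Rg6+, Rg5, Rg4, Rg3, Rg2, Rg1, Kd6, Kc6, Kb6, Kd5, ... (list truncated; more exist).
White has legal moves and is not in check → neither.

neither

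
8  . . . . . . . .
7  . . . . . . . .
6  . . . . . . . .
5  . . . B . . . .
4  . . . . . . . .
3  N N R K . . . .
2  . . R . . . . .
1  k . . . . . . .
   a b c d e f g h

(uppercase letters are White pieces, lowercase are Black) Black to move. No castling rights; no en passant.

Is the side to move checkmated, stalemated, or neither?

Black to move; black king on a1.
In check: yes, from the white knight on b3.
King squares — b1: attacked by Na3; a2: attacked by Rc2; b2: attacked by Rc2.
Legal moves for Black: none.
In check with no legal moves → checkmate.

checkmate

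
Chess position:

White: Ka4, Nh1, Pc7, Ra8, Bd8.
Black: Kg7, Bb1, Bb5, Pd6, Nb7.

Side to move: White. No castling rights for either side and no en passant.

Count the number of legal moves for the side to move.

White to move; king on a4.
In check: yes, from the black bishop on b5.
Legal moves: Kxb5, Kb4, Kb3, Ka3.
Count: 4.

4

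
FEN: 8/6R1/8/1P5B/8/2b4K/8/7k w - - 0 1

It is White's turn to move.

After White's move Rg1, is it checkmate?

no

After Rg1: black king on h1; in check: yes, from the white rook on g1.
Black has 1 legal reply: Kxg1.
In check but a legal move exists → not checkmate.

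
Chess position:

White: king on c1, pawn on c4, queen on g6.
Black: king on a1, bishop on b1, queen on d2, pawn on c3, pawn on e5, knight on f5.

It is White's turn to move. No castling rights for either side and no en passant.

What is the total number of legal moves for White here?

White to move; king on c1.
In check: yes, from the black queen on d2.
Legal moves: none.
Count: 0.

0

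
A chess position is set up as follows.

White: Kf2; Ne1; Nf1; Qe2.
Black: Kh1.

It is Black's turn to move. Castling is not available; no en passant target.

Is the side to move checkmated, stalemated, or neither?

Black to move; black king on h1.
In check: no.
King squares — g1: attacked by Kf2; g2: attacked by Ne1; h2: attacked by Nf1.
Legal moves for Black: none.
Not in check and no legal moves → stalemate.

stalemate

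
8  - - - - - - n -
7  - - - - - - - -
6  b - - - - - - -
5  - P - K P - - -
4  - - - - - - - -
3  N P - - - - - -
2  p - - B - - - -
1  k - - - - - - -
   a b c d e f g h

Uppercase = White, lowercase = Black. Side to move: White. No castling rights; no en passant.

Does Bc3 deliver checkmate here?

yes

After Bc3: black king on a1; in check: yes, from the white bishop on c3.
King squares — b1: attacked by Na3; a2: own pawn; b2: attacked by Bc3.
Black has no legal moves → checkmate.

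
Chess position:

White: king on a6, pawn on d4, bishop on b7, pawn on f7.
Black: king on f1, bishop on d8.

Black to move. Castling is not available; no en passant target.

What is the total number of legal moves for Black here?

Black to move; king on f1.
In check: no.
Legal moves: Be7, Bc7, Bf6, Bb6, Bg5, Ba5, Bh4, Kf2, Ke2, Kg1, Ke1.
Count: 11.

11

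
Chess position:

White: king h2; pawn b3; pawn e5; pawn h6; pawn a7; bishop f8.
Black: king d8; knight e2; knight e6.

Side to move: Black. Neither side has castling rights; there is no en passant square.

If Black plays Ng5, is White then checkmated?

no

After Ng5: white king on h2; in check: no.
White is not in check, so this cannot be checkmate.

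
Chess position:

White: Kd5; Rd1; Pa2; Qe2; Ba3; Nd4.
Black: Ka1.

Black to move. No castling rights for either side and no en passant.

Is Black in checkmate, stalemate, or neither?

checkmate

Black to move; black king on a1.
In check: yes, from the white rook on d1.
King squares — b1: attacked by Rd1; a2: attacked by Qe2; b2: attacked by Qe2.
Legal moves for Black: none.
In check with no legal moves → checkmate.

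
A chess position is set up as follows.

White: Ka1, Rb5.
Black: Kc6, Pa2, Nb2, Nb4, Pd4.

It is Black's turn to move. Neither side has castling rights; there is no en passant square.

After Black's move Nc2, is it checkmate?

no

After Nc2: white king on a1; in check: yes, from the black knight on c2.
White has 2 legal replies: Kxb2, Kxa2.
In check but a legal move exists → not checkmate.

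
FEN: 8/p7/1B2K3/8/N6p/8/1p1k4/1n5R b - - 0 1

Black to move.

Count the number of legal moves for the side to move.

Black to move; king on d2.
In check: no.
Legal moves: Kd3, Ke2, Kc2, Nc3, Na3, axb6, a6, h3, a5.
Count: 9.

9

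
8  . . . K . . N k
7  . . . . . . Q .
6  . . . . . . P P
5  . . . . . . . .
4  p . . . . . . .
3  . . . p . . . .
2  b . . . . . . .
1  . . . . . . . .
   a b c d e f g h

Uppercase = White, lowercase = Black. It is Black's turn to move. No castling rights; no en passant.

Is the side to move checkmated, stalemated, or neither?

Black to move; black king on h8.
In check: yes, from the white queen on g7.
King squares — g7: attacked by Ph6; h7: attacked by Pg6; g8: attacked by Qg7.
Legal moves for Black: none.
In check with no legal moves → checkmate.

checkmate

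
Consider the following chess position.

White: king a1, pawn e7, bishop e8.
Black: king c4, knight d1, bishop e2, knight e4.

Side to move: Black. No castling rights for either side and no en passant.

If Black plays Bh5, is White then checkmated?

no

After Bh5: white king on a1; in check: no.
White is not in check, so this cannot be checkmate.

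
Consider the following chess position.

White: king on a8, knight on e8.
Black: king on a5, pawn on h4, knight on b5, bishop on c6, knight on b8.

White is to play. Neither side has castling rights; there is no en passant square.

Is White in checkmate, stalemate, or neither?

White to move; white king on a8.
In check: yes, from the black bishop on c6.
Legal moves for White: Kxb8.
White is in check but has 1 legal move → neither.

neither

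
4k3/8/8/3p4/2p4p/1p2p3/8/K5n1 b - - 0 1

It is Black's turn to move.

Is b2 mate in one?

After b2: white king on a1; in check: yes, from the black pawn on b2.
White has 3 legal replies: Kxb2, Ka2, Kb1.
In check but a legal move exists → not checkmate.

no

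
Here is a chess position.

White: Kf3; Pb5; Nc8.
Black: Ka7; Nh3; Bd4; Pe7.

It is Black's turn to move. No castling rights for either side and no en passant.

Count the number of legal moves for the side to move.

Black to move; king on a7.
In check: yes, from the white knight on c8.
Legal moves: Kb8, Ka8, Kb7.
Count: 3.

3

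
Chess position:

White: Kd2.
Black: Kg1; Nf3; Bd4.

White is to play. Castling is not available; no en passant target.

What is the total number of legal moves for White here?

5

White to move; king on d2.
In check: yes, from the black knight on f3.
Legal moves: Kd3, Ke2, Kc2, Kd1, Kc1.
Count: 5.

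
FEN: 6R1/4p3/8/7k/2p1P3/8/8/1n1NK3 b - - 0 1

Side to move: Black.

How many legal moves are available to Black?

Black to move; king on h5.
In check: no.
Legal moves: Kh6, Kh4, Nc3, Na3, Nd2, e6, c3, e5.
Count: 8.

8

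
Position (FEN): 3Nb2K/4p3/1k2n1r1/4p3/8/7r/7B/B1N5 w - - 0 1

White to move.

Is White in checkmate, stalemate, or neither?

checkmate

White to move; white king on h8.
In check: yes, from the black rook on h3.
King squares — g7: attacked by Ne6; h7: attacked by Rh3; g8: attacked by Rg6.
Legal moves for White: none.
In check with no legal moves → checkmate.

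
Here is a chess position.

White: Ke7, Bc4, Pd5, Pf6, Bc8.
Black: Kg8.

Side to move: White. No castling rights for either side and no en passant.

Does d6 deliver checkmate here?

no

After d6: black king on g8; in check: yes, from the white bishop on c4.
Black has 2 legal replies: Kh8, Kh7.
In check but a legal move exists → not checkmate.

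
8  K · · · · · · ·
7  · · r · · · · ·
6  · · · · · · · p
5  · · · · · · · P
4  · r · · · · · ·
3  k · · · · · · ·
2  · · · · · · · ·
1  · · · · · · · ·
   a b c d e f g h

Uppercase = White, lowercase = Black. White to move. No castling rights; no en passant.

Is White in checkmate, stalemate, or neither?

stalemate

White to move; white king on a8.
In check: no.
King squares — a7: attacked by Rc7; b7: attacked by Rb4; b8: attacked by Rb4.
Legal moves for White: none.
Not in check and no legal moves → stalemate.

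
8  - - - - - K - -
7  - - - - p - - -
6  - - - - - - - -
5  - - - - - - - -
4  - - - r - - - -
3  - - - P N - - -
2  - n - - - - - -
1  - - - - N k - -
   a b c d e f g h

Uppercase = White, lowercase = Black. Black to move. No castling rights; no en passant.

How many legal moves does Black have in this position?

4

Black to move; king on f1.
In check: yes, from the white knight on e3.
Legal moves: Kf2, Ke2, Kg1, Kxe1.
Count: 4.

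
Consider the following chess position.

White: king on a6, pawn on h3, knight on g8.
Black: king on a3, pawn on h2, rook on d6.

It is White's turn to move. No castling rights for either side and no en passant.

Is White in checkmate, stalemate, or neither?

White to move; white king on a6.
In check: yes, from the black rook on d6.
Legal moves for White: Kb7, Ka7, Kb5, Ka5.
White is in check but has 4 legal moves → neither.

neither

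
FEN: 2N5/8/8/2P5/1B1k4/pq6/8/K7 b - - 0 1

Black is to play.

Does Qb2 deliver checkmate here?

yes

After Qb2: white king on a1; in check: yes, from the black queen on b2.
King squares — b1: attacked by Qb2; a2: attacked by Qb2; b2: attacked by Pa3.
White has no legal moves → checkmate.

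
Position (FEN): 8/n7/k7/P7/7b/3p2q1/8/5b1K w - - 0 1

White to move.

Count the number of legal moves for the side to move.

White to move; king on h1.
In check: no.
Legal moves: none.
Count: 0.

0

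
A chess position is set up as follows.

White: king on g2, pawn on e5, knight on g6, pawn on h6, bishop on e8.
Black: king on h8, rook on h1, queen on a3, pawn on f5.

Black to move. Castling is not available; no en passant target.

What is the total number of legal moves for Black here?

Black to move; king on h8.
In check: yes, from the white knight on g6.
Legal moves: Kg8, Kh7.
Count: 2.

2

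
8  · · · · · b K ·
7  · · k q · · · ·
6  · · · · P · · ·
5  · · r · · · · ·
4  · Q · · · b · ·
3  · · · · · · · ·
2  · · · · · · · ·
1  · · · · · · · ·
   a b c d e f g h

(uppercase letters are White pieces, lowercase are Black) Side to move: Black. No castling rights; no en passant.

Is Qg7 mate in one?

yes

After Qg7: white king on g8; in check: yes, from the black queen on g7.
King squares — f7: attacked by Qg7; g7: attacked by Bf8; h7: attacked by Qg7; f8: attacked by Qg7; h8: attacked by Qg7.
White has no legal moves → checkmate.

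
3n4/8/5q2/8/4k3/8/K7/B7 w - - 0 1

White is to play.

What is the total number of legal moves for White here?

White to move; king on a2.
In check: no.
Legal moves: Kb3, Ka3, Kb1, Bxf6, Be5, Bd4, Bc3, Bb2.
Count: 8.

8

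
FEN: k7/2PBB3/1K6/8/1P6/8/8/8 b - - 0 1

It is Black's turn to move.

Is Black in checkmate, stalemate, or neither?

Black to move; black king on a8.
In check: no.
King squares — a7: attacked by Kb6; b7: attacked by Kb6; b8: attacked by Pc7.
Legal moves for Black: none.
Not in check and no legal moves → stalemate.

stalemate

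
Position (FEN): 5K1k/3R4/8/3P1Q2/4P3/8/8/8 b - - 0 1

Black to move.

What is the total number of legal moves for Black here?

Black to move; king on h8.
In check: no.
Legal moves: none.
Count: 0.

0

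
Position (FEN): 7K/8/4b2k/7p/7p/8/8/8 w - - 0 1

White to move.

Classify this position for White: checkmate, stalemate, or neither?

White to move; white king on h8.
In check: no.
King squares — g7: attacked by Kh6; h7: attacked by Kh6; g8: attacked by Be6.
Legal moves for White: none.
Not in check and no legal moves → stalemate.

stalemate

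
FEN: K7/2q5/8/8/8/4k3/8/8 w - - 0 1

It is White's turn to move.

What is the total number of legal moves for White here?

White to move; king on a8.
In check: no.
Legal moves: none.
Count: 0.

0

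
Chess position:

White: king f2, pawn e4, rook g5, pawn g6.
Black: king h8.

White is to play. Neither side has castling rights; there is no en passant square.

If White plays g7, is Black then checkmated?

no

After g7: black king on h8; in check: yes, from the white pawn on g7.
Black has 2 legal replies: Kg8, Kh7.
In check but a legal move exists → not checkmate.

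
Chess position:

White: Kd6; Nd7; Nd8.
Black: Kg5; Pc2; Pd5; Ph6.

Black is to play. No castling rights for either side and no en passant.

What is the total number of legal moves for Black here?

Black to move; king on g5.
In check: no.
Legal moves: Kg6, Kh5, Kf5, Kh4, Kg4, Kf4, h5, d4, c1=Q, c1=R, c1=B, c1=N.
Count: 12.

12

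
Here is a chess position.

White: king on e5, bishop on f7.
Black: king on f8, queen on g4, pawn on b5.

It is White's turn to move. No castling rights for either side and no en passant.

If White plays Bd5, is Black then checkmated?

After Bd5: black king on f8; in check: no.
Black is not in check, so this cannot be checkmate.

no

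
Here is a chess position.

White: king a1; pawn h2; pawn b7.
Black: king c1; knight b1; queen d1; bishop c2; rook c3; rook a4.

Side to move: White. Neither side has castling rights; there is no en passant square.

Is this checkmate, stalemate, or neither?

White to move; white king on a1.
In check: yes, from the black rook on a4.
King squares — b1: attacked by Kc1; a2: attacked by Ra4; b2: attacked by Kc1.
Legal moves for White: none.
In check with no legal moves → checkmate.

checkmate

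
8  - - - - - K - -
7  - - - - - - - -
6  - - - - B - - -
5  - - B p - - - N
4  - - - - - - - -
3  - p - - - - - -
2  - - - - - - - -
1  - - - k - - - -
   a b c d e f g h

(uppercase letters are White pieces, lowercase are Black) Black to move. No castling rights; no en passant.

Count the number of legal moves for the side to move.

Black to move; king on d1.
In check: no.
Legal moves: Ke2, Kd2, Kc2, Ke1, Kc1, d4, b2.
Count: 7.

7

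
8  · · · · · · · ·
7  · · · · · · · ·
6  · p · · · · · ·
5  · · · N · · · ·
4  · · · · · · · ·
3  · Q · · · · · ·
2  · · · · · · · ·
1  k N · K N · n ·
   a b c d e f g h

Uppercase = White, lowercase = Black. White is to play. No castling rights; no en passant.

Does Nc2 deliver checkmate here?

After Nc2: black king on a1; in check: yes, from the white knight on c2.
King squares — b1: attacked by Qb3; a2: attacked by Qb3; b2: attacked by Qb3.
Black has no legal moves → checkmate.

yes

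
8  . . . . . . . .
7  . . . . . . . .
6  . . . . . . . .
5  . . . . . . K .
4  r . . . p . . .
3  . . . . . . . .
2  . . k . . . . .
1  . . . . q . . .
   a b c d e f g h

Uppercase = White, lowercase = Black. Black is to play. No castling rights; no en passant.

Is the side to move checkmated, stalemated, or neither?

neither

Black to move; black king on c2.
In check: no.
Legal moves for Black include: Ra8, Ra7, Ra6, Ra5+, Rd4, Rc4, Rb4, Ra3, Ra2, Ra1, Kd3, Kc3, Kb3, Kd2, Kb2, Kd1, Kc1, Kb1, ... (list truncated; more exist).
Black has legal moves and is not in check → neither.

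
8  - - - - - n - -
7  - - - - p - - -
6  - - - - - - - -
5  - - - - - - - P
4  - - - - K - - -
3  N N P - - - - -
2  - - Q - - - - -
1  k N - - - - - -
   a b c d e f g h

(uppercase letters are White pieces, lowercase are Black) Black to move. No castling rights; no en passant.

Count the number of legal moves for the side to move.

Black to move; king on a1.
In check: yes, from the white knight on b3.
Legal moves: none.
Count: 0.

0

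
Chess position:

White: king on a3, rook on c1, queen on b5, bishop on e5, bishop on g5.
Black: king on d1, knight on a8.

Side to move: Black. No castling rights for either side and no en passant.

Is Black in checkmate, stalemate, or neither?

Black to move; black king on d1.
In check: yes, from the white rook on c1.
King squares — c1: attacked by Bg5; e1: attacked by Rc1; c2: attacked by Rc1; d2: attacked by Bg5; e2: attacked by Qb5.
Legal moves for Black: none.
In check with no legal moves → checkmate.

checkmate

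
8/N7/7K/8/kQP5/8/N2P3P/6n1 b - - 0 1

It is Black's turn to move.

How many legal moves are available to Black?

Black to move; king on a4.
In check: yes, from the white queen on b4.
Legal moves: none.
Count: 0.

0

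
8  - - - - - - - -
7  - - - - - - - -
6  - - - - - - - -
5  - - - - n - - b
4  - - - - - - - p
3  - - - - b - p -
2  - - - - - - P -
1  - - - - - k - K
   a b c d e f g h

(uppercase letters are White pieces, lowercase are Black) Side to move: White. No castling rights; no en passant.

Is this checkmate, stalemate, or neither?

stalemate

White to move; white king on h1.
In check: no.
King squares — g1: attacked by Kf1; g2: own pawn; h2: attacked by Pg3.
Legal moves for White: none.
Not in check and no legal moves → stalemate.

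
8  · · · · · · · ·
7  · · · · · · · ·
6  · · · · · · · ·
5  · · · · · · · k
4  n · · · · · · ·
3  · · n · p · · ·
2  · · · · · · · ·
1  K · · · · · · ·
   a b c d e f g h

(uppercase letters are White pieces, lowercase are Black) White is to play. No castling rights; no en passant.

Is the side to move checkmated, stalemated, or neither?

White to move; white king on a1.
In check: no.
King squares — b1: attacked by Nc3; a2: attacked by Nc3; b2: attacked by Na4.
Legal moves for White: none.
Not in check and no legal moves → stalemate.

stalemate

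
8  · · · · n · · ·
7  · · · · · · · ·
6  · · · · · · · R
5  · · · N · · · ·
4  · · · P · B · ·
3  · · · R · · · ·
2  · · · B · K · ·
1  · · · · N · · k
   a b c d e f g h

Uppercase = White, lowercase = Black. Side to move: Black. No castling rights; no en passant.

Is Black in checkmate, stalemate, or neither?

checkmate

Black to move; black king on h1.
In check: yes, from the white rook on h6.
King squares — g1: attacked by Kf2; g2: attacked by Ne1; h2: attacked by Bf4.
Legal moves for Black: none.
In check with no legal moves → checkmate.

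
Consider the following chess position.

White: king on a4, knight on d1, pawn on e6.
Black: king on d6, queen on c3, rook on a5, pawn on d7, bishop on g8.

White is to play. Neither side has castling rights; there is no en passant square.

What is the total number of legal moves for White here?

0

White to move; king on a4.
In check: yes, from the black rook on a5.
Legal moves: none.
Count: 0.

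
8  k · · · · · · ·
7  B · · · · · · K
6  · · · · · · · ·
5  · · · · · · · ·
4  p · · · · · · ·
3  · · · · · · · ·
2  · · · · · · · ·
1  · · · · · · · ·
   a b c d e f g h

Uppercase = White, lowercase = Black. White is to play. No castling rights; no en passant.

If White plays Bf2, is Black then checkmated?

After Bf2: black king on a8; in check: no.
Black is not in check, so this cannot be checkmate.

no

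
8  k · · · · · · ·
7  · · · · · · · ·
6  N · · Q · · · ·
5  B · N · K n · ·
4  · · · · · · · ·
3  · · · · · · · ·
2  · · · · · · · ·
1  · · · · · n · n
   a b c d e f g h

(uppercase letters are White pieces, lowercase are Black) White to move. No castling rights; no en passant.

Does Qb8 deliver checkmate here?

yes

After Qb8: black king on a8; in check: yes, from the white queen on b8.
King squares — a7: attacked by Qb8; b7: attacked by Nc5; b8: attacked by Na6.
Black has no legal moves → checkmate.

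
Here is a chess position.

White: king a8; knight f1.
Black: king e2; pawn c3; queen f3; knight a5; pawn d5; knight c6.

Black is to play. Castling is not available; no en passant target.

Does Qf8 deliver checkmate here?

After Qf8: white king on a8; in check: yes, from the black queen on f8.
King squares — a7: attacked by Nc6; b7: attacked by Na5; b8: attacked by Nc6.
White has no legal moves → checkmate.

yes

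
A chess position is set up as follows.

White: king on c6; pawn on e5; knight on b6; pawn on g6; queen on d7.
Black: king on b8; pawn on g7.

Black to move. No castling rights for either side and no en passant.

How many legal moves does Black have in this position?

0

Black to move; king on b8.
In check: no.
Legal moves: none.
Count: 0.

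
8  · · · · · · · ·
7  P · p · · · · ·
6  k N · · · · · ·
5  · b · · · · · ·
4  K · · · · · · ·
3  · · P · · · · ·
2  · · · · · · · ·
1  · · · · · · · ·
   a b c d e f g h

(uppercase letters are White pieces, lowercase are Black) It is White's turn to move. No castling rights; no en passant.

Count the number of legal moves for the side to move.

3

White to move; king on a4.
In check: yes, from the black bishop on b5.
Legal moves: Kb4, Kb3, Ka3.
Count: 3.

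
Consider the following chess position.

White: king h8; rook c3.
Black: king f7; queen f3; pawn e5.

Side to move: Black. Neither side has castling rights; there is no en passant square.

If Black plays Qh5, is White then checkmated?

After Qh5: white king on h8; in check: yes, from the black queen on h5.
King squares — g7: attacked by Kf7; h7: attacked by Qh5; g8: attacked by Kf7.
White has no legal moves → checkmate.

yes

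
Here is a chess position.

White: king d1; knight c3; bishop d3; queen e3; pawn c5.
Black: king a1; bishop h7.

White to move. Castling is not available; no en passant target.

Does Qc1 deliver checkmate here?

After Qc1: black king on a1; in check: yes, from the white queen on c1.
King squares — b1: attacked by Qc1; a2: attacked by Nc3; b2: attacked by Qc1.
Black has no legal moves → checkmate.

yes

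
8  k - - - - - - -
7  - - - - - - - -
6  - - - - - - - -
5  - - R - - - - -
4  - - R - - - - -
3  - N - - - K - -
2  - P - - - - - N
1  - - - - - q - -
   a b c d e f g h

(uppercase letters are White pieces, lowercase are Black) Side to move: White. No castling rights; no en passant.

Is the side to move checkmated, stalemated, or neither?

neither

White to move; white king on f3.
In check: yes, from the black queen on f1.
Legal moves for White: Kg4, Ke4, Kg3, Ke3, Nxf1.
White is in check but has 5 legal moves → neither.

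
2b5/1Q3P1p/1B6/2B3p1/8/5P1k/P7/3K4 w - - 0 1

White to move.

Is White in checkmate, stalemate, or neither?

White to move; white king on d1.
In check: no.
Legal moves for White include: Qxc8+, Qb8, Qa8, Qe7, Qd7+, Qc7, Qa7, Qc6, Qa6, Qd5, Qe4, Bd8, Bc7, Ba7, Ba5, Bf8, Be7, Bd6, ... (list truncated; more exist).
White has legal moves and is not in check → neither.

neither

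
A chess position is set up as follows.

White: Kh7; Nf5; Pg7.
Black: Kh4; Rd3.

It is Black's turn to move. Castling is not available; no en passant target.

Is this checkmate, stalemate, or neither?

neither

Black to move; black king on h4.
In check: yes, from the white knight on f5.
Legal moves for Black: Kh5, Kg5, Kg4, Kh3.
Black is in check but has 4 legal moves → neither.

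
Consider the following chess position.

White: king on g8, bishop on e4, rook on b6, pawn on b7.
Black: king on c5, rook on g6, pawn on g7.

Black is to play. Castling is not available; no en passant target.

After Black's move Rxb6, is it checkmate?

After Rxb6: white king on g8; in check: no.
White is not in check, so this cannot be checkmate.

no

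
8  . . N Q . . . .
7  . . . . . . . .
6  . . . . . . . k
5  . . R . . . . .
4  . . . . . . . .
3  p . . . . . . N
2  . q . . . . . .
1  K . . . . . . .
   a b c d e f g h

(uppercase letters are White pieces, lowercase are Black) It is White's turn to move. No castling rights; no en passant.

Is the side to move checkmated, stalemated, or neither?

White to move; white king on a1.
In check: yes, from the black queen on b2.
King squares — b1: attacked by Qb2; a2: attacked by Qb2; b2: attacked by Pa3.
Legal moves for White: none.
In check with no legal moves → checkmate.

checkmate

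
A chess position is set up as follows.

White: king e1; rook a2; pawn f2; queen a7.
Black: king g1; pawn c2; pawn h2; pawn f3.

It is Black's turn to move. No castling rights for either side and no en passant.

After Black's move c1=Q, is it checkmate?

yes

After c1=Q: white king on e1; in check: yes, from the black queen on c1.
King squares — d1: attacked by Qc1; f1: attacked by Qc1; d2: attacked by Qc1; e2: attacked by Pf3; f2: own pawn.
White has no legal moves → checkmate.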